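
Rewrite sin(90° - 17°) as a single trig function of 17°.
sin(90° - 17°) = cos(17°)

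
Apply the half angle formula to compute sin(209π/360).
sin(209π/360) = √((1 - cos 209π/180)/2) = 0.9681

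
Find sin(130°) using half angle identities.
sin(130°) = √((1 - cos 260°)/2) = 0.766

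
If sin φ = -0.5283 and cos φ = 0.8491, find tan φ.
tan φ = sin φ / cos φ = -0.6222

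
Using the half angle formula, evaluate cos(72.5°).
cos(72.5°) = √((1 + cos 145°)/2) = 0.3007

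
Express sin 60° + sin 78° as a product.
sin 60° + sin 78° = 2 sin(69°) cos(-9°)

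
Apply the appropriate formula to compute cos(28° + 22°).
cos(28° + 22°) = cos 28° cos 22° - sin 28° sin 22° = 0.6428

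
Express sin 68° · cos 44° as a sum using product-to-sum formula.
sin 68° cos 44° = (1/2)[sin(68°+44°) + sin(68°-44°)]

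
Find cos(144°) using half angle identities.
cos(144°) = -√((1 + cos 288°)/2) = -0.809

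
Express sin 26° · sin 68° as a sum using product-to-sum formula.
sin 26° sin 68° = (1/2)[cos(26°-68°) - cos(26°+68°)]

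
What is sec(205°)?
sec(205°) = -1.103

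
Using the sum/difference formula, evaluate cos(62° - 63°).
cos(62° - 63°) = cos 62° cos 63° + sin 62° sin 63° = 0.9998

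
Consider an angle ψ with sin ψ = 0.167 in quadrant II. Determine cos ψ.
cos ψ = ±√(1 - sin²ψ) = -0.986 (negative in QII)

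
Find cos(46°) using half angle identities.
cos(46°) = √((1 + cos 92°)/2) = 0.6947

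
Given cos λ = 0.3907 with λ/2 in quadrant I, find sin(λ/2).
sin(λ/2) = ±√((1 - cos λ)/2); positive since λ/2 ∈ QI, so sin(λ/2) = 0.552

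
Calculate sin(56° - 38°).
sin(56° - 38°) = sin 56° cos 38° - cos 56° sin 38° = 0.309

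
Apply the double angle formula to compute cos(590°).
cos(590°) = cos²295° - sin²295° = -0.6428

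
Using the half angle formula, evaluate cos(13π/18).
cos(13π/18) = -√((1 + cos 13π/9)/2) = -0.6428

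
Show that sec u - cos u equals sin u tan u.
LHS = 1/cos u - cos u = (1 - cos²u)/cos u = sin²u/cos u = sin u · (sin u/cos u) = sin u tan u = RHS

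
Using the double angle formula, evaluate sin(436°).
sin(436°) = 2 sin 218° cos 218° = 0.9703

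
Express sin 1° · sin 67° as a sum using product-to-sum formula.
sin 1° sin 67° = (1/2)[cos(1°-67°) - cos(1°+67°)]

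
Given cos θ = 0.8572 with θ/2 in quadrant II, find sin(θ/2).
sin(θ/2) = ±√((1 - cos θ)/2); positive since θ/2 ∈ QII, so sin(θ/2) = 0.2672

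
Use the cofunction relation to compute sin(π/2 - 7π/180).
sin(π/2 - 7π/180) = cos(7π/180) = 0.9925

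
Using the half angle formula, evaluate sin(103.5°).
sin(103.5°) = √((1 - cos 207°)/2) = 0.9724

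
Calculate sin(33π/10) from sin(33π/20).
sin(33π/10) = 2 sin 33π/20 cos 33π/20 = -0.809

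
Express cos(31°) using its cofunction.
cos(31°) = sin(90° - 31°) = sin(59°)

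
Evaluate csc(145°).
csc(145°) = 1.743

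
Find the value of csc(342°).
csc(342°) = -3.236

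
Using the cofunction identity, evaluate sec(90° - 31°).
sec(90° - 31°) = csc(31°) = 1.942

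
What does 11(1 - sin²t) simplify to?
11(1 - sin²t) = 11(cos²t) (using Pythagorean identity)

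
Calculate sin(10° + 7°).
sin(10° + 7°) = sin 10° cos 7° + cos 10° sin 7° = 0.2924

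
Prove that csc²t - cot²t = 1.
LHS = 1/sin²t - cos²t/sin²t = (1 - cos²t)/sin²t = sin²t/sin²t = 1 = RHS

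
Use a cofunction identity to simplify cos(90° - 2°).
cos(90° - 2°) = sin(2°)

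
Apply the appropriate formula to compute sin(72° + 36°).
sin(72° + 36°) = sin 72° cos 36° + cos 72° sin 36° = 0.9511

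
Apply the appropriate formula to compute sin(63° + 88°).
sin(63° + 88°) = sin 63° cos 88° + cos 63° sin 88° = 0.4848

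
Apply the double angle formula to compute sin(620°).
sin(620°) = 2 sin 310° cos 310° = -0.9848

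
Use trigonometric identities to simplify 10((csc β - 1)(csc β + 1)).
10((csc β - 1)(csc β + 1)) = 10(cot²β) (using Diff. of squares)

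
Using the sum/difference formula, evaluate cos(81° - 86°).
cos(81° - 86°) = cos 81° cos 86° + sin 81° sin 86° = 0.9962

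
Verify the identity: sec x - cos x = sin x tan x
LHS = 1/cos x - cos x = (1 - cos²x)/cos x = sin²x/cos x = sin x · (sin x/cos x) = sin x tan x = RHS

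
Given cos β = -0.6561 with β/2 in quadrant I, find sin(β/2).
sin(β/2) = ±√((1 - cos β)/2); positive since β/2 ∈ QI, so sin(β/2) = 0.91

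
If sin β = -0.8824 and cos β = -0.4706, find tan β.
tan β = sin β / cos β = 1.875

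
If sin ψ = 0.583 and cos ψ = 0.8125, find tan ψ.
tan ψ = sin ψ / cos ψ = 0.7175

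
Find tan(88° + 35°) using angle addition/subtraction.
tan(88° + 35°) = (tan 88° + tan 35°)/(1 - tan 88° tan 35°) = -1.54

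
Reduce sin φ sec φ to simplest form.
sin φ sec φ = tan φ (using Reciprocal + quotient)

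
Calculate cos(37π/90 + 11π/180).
cos(37π/90 + 11π/180) = cos 37π/90 cos 11π/180 - sin 37π/90 sin 11π/180 = 0.08716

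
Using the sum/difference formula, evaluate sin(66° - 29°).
sin(66° - 29°) = sin 66° cos 29° - cos 66° sin 29° = 0.6018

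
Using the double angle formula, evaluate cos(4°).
cos(4°) = cos²2° - sin²2° = 0.9976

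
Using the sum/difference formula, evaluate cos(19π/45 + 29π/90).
cos(19π/45 + 29π/90) = cos 19π/45 cos 29π/90 - sin 19π/45 sin 29π/90 = -0.6947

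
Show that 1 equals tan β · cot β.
RHS = (sin β/cos β) · (cos β/sin β) = 1 = LHS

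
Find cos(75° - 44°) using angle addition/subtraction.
cos(75° - 44°) = cos 75° cos 44° + sin 75° sin 44° = 0.8572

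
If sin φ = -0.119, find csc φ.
csc φ = 1/sin φ = -8.403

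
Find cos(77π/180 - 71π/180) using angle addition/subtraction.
cos(77π/180 - 71π/180) = cos 77π/180 cos 71π/180 + sin 77π/180 sin 71π/180 = 0.9945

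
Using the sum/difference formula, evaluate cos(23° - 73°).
cos(23° - 73°) = cos 23° cos 73° + sin 23° sin 73° = 0.6428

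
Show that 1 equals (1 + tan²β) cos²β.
RHS = sec²β · cos²β = (1/cos²β) · cos²β = 1 = LHS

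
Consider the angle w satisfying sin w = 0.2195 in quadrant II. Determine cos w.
cos w = ±√(1 - sin²w) = -0.9756 (negative in QII)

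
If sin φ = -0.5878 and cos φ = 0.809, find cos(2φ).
cos(2φ) = cos²φ - sin²φ = 0.309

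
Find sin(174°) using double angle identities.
sin(174°) = 2 sin 87° cos 87° = 0.1045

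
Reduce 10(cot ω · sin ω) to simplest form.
10(cot ω · sin ω) = 10(cos ω) (using Quotient identity)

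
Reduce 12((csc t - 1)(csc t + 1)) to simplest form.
12((csc t - 1)(csc t + 1)) = 12(cot²t) (using Diff. of squares)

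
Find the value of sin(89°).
sin(89°) = 0.9998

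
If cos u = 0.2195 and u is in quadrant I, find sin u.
sin u = 0.9756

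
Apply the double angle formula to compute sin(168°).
sin(168°) = 2 sin 84° cos 84° = 0.2079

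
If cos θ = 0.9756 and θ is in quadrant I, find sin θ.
sin θ = 0.2196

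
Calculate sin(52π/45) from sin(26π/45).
sin(52π/45) = 2 sin 26π/45 cos 26π/45 = -0.4695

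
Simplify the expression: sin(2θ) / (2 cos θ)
sin(2θ) / (2 cos θ) = sin θ (using Double angle)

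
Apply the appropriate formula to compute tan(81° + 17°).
tan(81° + 17°) = (tan 81° + tan 17°)/(1 - tan 81° tan 17°) = -7.115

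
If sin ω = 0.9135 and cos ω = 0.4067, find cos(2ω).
cos(2ω) = cos²ω - sin²ω = -0.6691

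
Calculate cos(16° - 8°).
cos(16° - 8°) = cos 16° cos 8° + sin 16° sin 8° = 0.9903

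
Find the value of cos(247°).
cos(247°) = -0.3907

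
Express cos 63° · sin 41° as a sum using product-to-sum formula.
cos 63° sin 41° = (1/2)[sin(63°+41°) - sin(63°-41°)]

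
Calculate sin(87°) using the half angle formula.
sin(87°) = √((1 - cos 174°)/2) = 0.9986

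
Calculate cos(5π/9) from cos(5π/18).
cos(5π/9) = cos²5π/18 - sin²5π/18 = -0.1736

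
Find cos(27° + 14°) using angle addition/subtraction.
cos(27° + 14°) = cos 27° cos 14° - sin 27° sin 14° = 0.7547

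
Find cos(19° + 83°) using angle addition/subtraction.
cos(19° + 83°) = cos 19° cos 83° - sin 19° sin 83° = -0.2079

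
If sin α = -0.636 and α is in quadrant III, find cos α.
cos α = -0.7717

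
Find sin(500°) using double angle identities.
sin(500°) = 2 sin 250° cos 250° = 0.6428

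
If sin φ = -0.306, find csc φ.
csc φ = 1/sin φ = -3.268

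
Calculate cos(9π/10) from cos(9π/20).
cos(9π/10) = cos²9π/20 - sin²9π/20 = -0.9511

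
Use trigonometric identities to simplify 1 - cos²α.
1 - cos²α = sin²α (using Pythagorean identity)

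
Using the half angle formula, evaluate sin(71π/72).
sin(71π/72) = √((1 - cos 71π/36)/2) = 0.04362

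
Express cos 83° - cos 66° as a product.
cos 83° - cos 66° = -2 sin(74.5°) sin(8.5°)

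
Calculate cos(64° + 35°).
cos(64° + 35°) = cos 64° cos 35° - sin 64° sin 35° = -0.1564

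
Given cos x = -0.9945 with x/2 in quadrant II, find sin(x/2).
sin(x/2) = ±√((1 - cos x)/2); positive since x/2 ∈ QII, so sin(x/2) = 0.9986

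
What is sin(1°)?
sin(1°) = 0.01745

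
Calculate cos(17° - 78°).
cos(17° - 78°) = cos 17° cos 78° + sin 17° sin 78° = 0.4848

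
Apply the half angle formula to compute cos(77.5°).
cos(77.5°) = √((1 + cos 155°)/2) = 0.2164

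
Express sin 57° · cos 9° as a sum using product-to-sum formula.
sin 57° cos 9° = (1/2)[sin(57°+9°) + sin(57°-9°)]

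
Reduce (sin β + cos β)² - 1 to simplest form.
(sin β + cos β)² - 1 = sin(2β) (using Pythagorean + double angle)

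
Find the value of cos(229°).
cos(229°) = -0.6561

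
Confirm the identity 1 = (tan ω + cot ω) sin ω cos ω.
RHS = (sin ω/cos ω + cos ω/sin ω) sin ω cos ω = ((sin²ω + cos²ω)/(sin ω cos ω)) · sin ω cos ω = sin²ω + cos²ω = 1 = LHS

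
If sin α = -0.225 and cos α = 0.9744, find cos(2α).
cos(2α) = cos²α - sin²α = 0.8988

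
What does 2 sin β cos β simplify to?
2 sin β cos β = sin(2β) (using Double angle)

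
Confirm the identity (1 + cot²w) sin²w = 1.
LHS = csc²w · sin²w = (1/sin²w) · sin²w = 1 = RHS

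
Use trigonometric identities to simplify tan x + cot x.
tan x + cot x = sec x csc x (using Quotient identities)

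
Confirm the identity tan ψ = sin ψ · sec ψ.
RHS = sin ψ · (1/cos ψ) = sin ψ/cos ψ = tan ψ = LHS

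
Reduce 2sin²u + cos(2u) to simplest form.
2sin²u + cos(2u) = 1 (using Double angle)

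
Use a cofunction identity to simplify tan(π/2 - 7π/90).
tan(π/2 - 7π/90) = cot(7π/90)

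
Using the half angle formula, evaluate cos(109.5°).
cos(109.5°) = -√((1 + cos 219°)/2) = -0.3338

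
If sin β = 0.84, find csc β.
csc β = 1/sin β = 1.19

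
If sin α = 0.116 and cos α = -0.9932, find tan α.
tan α = sin α / cos α = -0.1168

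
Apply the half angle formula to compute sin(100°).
sin(100°) = √((1 - cos 200°)/2) = 0.9848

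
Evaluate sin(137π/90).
sin(137π/90) = -0.9976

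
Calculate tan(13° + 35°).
tan(13° + 35°) = (tan 13° + tan 35°)/(1 - tan 13° tan 35°) = 1.111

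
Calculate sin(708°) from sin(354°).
sin(708°) = 2 sin 354° cos 354° = -0.2079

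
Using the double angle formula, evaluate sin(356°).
sin(356°) = 2 sin 178° cos 178° = -0.06976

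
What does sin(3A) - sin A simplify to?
sin(3A) - sin A = 2 cos(2A) sin A (using Sum-to-product)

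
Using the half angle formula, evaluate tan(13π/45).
tan(13π/45) = sin 26π/45 / (1 + cos 26π/45) = 1.28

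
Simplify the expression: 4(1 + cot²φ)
4(1 + cot²φ) = 4(csc²φ) (using Pythagorean identity)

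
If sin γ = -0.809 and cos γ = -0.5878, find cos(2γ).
cos(2γ) = cos²γ - sin²γ = -0.309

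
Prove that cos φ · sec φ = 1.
LHS = cos φ · (1/cos φ) = 1 = RHS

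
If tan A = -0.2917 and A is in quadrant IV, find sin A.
sin A = -0.28 (using tan²A + 1 = sec²A)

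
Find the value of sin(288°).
sin(288°) = -0.9511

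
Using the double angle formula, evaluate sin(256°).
sin(256°) = 2 sin 128° cos 128° = -0.9703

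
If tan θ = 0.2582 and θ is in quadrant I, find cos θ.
cos θ = 0.9682 (using tan²θ + 1 = sec²θ)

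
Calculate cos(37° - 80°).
cos(37° - 80°) = cos 37° cos 80° + sin 37° sin 80° = 0.7314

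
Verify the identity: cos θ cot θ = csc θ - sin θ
RHS = 1/sin θ - sin θ = (1 - sin²θ)/sin θ = cos²θ/sin θ = cos θ · (cos θ/sin θ) = cos θ cot θ = LHS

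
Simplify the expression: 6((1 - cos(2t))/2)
6((1 - cos(2t))/2) = 6(sin²t) (using Power reduction)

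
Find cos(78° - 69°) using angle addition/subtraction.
cos(78° - 69°) = cos 78° cos 69° + sin 78° sin 69° = 0.9877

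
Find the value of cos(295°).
cos(295°) = 0.4226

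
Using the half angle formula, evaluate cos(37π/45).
cos(37π/45) = -√((1 + cos 74π/45)/2) = -0.848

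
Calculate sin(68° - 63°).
sin(68° - 63°) = sin 68° cos 63° - cos 68° sin 63° = 0.08716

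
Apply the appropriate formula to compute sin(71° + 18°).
sin(71° + 18°) = sin 71° cos 18° + cos 71° sin 18° = 0.9998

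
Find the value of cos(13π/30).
cos(13π/30) = 0.2079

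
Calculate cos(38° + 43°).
cos(38° + 43°) = cos 38° cos 43° - sin 38° sin 43° = 0.1564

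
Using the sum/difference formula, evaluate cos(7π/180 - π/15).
cos(7π/180 - π/15) = cos 7π/180 cos π/15 + sin 7π/180 sin π/15 = 0.9962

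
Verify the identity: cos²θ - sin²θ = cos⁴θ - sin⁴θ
RHS = (cos²θ - sin²θ)(cos²θ + sin²θ) = (cos²θ - sin²θ) · 1 = cos²θ - sin²θ = LHS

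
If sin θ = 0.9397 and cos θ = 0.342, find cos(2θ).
cos(2θ) = cos²θ - sin²θ = -0.7661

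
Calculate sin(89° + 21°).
sin(89° + 21°) = sin 89° cos 21° + cos 89° sin 21° = 0.9397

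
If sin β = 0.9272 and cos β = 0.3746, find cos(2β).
cos(2β) = cos²β - sin²β = -0.7194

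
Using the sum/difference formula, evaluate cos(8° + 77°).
cos(8° + 77°) = cos 8° cos 77° - sin 8° sin 77° = 0.08716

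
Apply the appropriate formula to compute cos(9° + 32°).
cos(9° + 32°) = cos 9° cos 32° - sin 9° sin 32° = 0.7547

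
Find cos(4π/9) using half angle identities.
cos(4π/9) = √((1 + cos 8π/9)/2) = 0.1736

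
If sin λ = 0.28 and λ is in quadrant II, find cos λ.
cos λ = -0.96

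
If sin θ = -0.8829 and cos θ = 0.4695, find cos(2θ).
cos(2θ) = cos²θ - sin²θ = -0.5591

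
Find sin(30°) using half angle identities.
sin(30°) = √((1 - cos 60°)/2) = 1/2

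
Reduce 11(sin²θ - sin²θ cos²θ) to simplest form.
11(sin²θ - sin²θ cos²θ) = 11(sin⁴θ) (using Factoring)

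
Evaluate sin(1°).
sin(1°) = 0.01745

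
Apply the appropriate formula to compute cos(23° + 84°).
cos(23° + 84°) = cos 23° cos 84° - sin 23° sin 84° = -0.2924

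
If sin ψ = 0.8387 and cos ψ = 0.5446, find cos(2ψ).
cos(2ψ) = cos²ψ - sin²ψ = -0.4068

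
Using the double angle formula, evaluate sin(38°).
sin(38°) = 2 sin 19° cos 19° = 0.6157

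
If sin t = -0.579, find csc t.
csc t = 1/sin t = -1.727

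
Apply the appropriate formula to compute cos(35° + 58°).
cos(35° + 58°) = cos 35° cos 58° - sin 35° sin 58° = -0.05234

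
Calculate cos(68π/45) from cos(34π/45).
cos(68π/45) = cos²34π/45 - sin²34π/45 = 0.0349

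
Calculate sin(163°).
sin(163°) = 0.2924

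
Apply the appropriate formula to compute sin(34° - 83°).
sin(34° - 83°) = sin 34° cos 83° - cos 34° sin 83° = -0.7547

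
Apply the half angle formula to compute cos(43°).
cos(43°) = √((1 + cos 86°)/2) = 0.7314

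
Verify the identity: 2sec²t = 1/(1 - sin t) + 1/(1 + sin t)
RHS = [(1 + sin t) + (1 - sin t)] / [(1 - sin t)(1 + sin t)] = 2/(1 - sin²t) = 2/cos²t = 2sec²t = LHS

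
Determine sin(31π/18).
sin(31π/18) = -0.766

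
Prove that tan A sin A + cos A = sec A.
LHS = sin²A/cos A + cos A = (sin²A + cos²A)/cos A = 1/cos A = sec A = RHS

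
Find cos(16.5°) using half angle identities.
cos(16.5°) = √((1 + cos 33°)/2) = 0.9588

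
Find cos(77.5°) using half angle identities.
cos(77.5°) = √((1 + cos 155°)/2) = 0.2164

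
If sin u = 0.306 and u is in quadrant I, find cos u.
cos u = 0.952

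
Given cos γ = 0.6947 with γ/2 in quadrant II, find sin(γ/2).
sin(γ/2) = ±√((1 - cos γ)/2); positive since γ/2 ∈ QII, so sin(γ/2) = 0.3907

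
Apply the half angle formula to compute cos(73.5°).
cos(73.5°) = √((1 + cos 147°)/2) = 0.284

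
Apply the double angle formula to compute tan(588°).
tan(588°) = 2 tan 294° / (1 - tan²294°) = 1.111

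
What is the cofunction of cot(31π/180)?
cot(31π/180) = tan(π/2 - 31π/180) = tan(59π/180)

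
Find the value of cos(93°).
cos(93°) = -0.05234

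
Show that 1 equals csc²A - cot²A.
RHS = 1/sin²A - cos²A/sin²A = (1 - cos²A)/sin²A = sin²A/sin²A = 1 = LHS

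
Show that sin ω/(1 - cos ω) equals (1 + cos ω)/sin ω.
LHS = sin ω(1 + cos ω) / ((1 - cos ω)(1 + cos ω)) = sin ω(1 + cos ω) / (1 - cos²ω) = sin ω(1 + cos ω) / sin²ω = (1 + cos ω)/sin ω = RHS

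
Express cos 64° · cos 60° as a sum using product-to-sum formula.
cos 64° cos 60° = (1/2)[cos(64°-60°) + cos(64°+60°)]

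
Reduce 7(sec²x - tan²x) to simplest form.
7(sec²x - tan²x) = 7 (using Pythagorean identity)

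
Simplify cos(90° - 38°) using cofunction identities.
cos(90° - 38°) = sin(38°)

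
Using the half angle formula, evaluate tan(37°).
tan(37°) = sin 74° / (1 + cos 74°) = 0.7536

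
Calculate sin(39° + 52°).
sin(39° + 52°) = sin 39° cos 52° + cos 39° sin 52° = 0.9998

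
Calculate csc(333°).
csc(333°) = -2.203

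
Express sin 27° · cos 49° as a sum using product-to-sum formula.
sin 27° cos 49° = (1/2)[sin(27°+49°) + sin(27°-49°)]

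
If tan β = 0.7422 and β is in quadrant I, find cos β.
cos β = 0.803 (using tan²β + 1 = sec²β)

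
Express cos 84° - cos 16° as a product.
cos 84° - cos 16° = -2 sin(50°) sin(34°)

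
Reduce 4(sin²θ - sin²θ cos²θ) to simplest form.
4(sin²θ - sin²θ cos²θ) = 4(sin⁴θ) (using Factoring)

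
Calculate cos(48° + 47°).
cos(48° + 47°) = cos 48° cos 47° - sin 48° sin 47° = -0.08716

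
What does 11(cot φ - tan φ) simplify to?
11(cot φ - tan φ) = 11(2 cot(2φ)) (using Double angle)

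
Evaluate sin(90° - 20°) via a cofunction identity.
sin(90° - 20°) = cos(20°) = 0.9397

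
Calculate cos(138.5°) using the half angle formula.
cos(138.5°) = -√((1 + cos 277°)/2) = -0.749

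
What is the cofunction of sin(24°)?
sin(24°) = cos(90° - 24°) = cos(66°)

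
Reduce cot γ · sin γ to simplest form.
cot γ · sin γ = cos γ (using Quotient identity)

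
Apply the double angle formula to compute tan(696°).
tan(696°) = 2 tan 348° / (1 - tan²348°) = -0.4452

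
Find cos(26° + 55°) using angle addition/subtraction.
cos(26° + 55°) = cos 26° cos 55° - sin 26° sin 55° = 0.1564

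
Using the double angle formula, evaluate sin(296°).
sin(296°) = 2 sin 148° cos 148° = -0.8988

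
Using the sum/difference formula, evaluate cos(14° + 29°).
cos(14° + 29°) = cos 14° cos 29° - sin 14° sin 29° = 0.7314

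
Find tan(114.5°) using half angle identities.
tan(114.5°) = sin 229° / (1 + cos 229°) = -2.194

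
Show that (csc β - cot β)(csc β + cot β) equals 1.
LHS = csc²β - cot²β = (1 + cot²β) - cot²β = 1 = RHS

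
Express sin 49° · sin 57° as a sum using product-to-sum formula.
sin 49° sin 57° = (1/2)[cos(49°-57°) - cos(49°+57°)]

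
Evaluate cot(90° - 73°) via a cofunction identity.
cot(90° - 73°) = tan(73°) = 3.271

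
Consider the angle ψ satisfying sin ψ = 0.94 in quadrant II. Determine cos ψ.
cos ψ = ±√(1 - sin²ψ) = -0.3412 (negative in QII)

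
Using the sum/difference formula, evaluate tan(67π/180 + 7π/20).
tan(67π/180 + 7π/20) = (tan 67π/180 + tan 7π/20)/(1 - tan 67π/180 tan 7π/20) = -1.192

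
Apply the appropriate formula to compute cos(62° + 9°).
cos(62° + 9°) = cos 62° cos 9° - sin 62° sin 9° = 0.3256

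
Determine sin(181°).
sin(181°) = -0.01745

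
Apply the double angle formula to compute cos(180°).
cos(180°) = cos²90° - sin²90° = -1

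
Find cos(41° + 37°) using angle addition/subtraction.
cos(41° + 37°) = cos 41° cos 37° - sin 41° sin 37° = 0.2079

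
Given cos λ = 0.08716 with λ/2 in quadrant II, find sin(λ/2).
sin(λ/2) = ±√((1 - cos λ)/2); positive since λ/2 ∈ QII, so sin(λ/2) = 0.6756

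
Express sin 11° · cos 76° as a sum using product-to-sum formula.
sin 11° cos 76° = (1/2)[sin(11°+76°) + sin(11°-76°)]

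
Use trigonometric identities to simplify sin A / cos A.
sin A / cos A = tan A (using Quotient identity)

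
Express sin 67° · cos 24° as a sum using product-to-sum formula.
sin 67° cos 24° = (1/2)[sin(67°+24°) + sin(67°-24°)]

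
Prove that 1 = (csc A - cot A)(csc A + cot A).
RHS = csc²A - cot²A = (1 + cot²A) - cot²A = 1 = LHS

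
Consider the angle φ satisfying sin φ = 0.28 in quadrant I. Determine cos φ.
cos φ = √(1 - sin²φ) = 0.96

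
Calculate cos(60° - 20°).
cos(60° - 20°) = cos 60° cos 20° + sin 60° sin 20° = 0.766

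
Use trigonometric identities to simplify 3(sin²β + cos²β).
3(sin²β + cos²β) = 3 (using Pythagorean identity)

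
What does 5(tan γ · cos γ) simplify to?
5(tan γ · cos γ) = 5(sin γ) (using Quotient identity)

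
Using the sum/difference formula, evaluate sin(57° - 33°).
sin(57° - 33°) = sin 57° cos 33° - cos 57° sin 33° = 0.4067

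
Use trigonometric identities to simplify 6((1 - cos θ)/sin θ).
6((1 - cos θ)/sin θ) = 6(tan(θ/2)) (using Half angle)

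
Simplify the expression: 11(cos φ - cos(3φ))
11(cos φ - cos(3φ)) = 11(2 sin(2φ) sin φ) (using Sum-to-product)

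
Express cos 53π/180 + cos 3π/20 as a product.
cos 53π/180 + cos 3π/20 = 2 cos(2π/9) cos(13π/180)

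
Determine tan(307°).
tan(307°) = -1.327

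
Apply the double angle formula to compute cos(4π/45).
cos(4π/45) = cos²2π/45 - sin²2π/45 = 0.9613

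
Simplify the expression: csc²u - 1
csc²u - 1 = cot²u (using Pythagorean identity)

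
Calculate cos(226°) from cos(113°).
cos(226°) = cos²113° - sin²113° = -0.6947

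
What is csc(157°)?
csc(157°) = 2.559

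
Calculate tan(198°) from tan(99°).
tan(198°) = 2 tan 99° / (1 - tan²99°) = 0.3249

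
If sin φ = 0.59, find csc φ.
csc φ = 1/sin φ = 1.695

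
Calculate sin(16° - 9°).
sin(16° - 9°) = sin 16° cos 9° - cos 16° sin 9° = 0.1219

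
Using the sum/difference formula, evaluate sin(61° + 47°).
sin(61° + 47°) = sin 61° cos 47° + cos 61° sin 47° = 0.9511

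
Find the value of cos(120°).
cos(120°) = -1/2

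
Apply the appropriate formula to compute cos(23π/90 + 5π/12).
cos(23π/90 + 5π/12) = cos 23π/90 cos 5π/12 - sin 23π/90 sin 5π/12 = -0.515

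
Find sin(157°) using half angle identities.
sin(157°) = √((1 - cos 314°)/2) = 0.3907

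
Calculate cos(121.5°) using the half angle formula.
cos(121.5°) = -√((1 + cos 243°)/2) = -0.5225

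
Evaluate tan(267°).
tan(267°) = 19.08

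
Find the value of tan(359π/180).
tan(359π/180) = -0.01746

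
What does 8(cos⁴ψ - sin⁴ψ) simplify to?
8(cos⁴ψ - sin⁴ψ) = 8(cos(2ψ)) (using Factoring + double angle)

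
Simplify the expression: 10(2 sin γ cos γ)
10(2 sin γ cos γ) = 10(sin(2γ)) (using Double angle)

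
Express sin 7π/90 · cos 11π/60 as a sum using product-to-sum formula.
sin 7π/90 cos 11π/60 = (1/2)[sin(7π/90+11π/60) + sin(7π/90-11π/60)]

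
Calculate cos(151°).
cos(151°) = -0.8746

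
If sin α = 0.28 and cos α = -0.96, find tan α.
tan α = sin α / cos α = -0.2917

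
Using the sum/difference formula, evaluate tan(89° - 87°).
tan(89° - 87°) = (tan 89° - tan 87°)/(1 + tan 89° tan 87°) = 0.03492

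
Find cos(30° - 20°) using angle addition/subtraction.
cos(30° - 20°) = cos 30° cos 20° + sin 30° sin 20° = 0.9848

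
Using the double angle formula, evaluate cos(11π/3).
cos(11π/3) = cos²11π/6 - sin²11π/6 = 1/2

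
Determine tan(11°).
tan(11°) = 0.1944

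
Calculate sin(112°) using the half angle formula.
sin(112°) = √((1 - cos 224°)/2) = 0.9272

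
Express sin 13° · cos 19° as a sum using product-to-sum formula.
sin 13° cos 19° = (1/2)[sin(13°+19°) + sin(13°-19°)]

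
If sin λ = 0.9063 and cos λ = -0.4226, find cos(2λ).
cos(2λ) = cos²λ - sin²λ = -0.6428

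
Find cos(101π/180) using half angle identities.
cos(101π/180) = -√((1 + cos 101π/90)/2) = -0.1908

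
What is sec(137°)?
sec(137°) = -1.367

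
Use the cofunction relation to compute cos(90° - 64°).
cos(90° - 64°) = sin(64°) = 0.8988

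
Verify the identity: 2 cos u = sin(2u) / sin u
RHS = 2 sin u cos u / sin u = 2 cos u = LHS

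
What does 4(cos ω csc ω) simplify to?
4(cos ω csc ω) = 4(cot ω) (using Reciprocal + quotient)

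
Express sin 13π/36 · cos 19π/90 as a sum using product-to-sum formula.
sin 13π/36 cos 19π/90 = (1/2)[sin(13π/36+19π/90) + sin(13π/36-19π/90)]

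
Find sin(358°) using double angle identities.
sin(358°) = 2 sin 179° cos 179° = -0.0349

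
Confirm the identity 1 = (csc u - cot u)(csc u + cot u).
RHS = csc²u - cot²u = (1 + cot²u) - cot²u = 1 = LHS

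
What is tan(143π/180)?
tan(143π/180) = -0.7536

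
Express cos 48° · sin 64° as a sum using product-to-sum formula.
cos 48° sin 64° = (1/2)[sin(48°+64°) - sin(48°-64°)]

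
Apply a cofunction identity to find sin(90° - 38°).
sin(90° - 38°) = cos(38°) = 0.788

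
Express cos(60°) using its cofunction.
cos(60°) = sin(90° - 60°) = sin(30°)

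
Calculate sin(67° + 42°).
sin(67° + 42°) = sin 67° cos 42° + cos 67° sin 42° = 0.9455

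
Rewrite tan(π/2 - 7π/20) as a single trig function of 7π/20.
tan(π/2 - 7π/20) = cot(7π/20)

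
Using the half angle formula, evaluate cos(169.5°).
cos(169.5°) = -√((1 + cos 339°)/2) = -0.9833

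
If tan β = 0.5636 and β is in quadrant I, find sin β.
sin β = 0.491 (using tan²β + 1 = sec²β)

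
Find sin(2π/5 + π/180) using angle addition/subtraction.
sin(2π/5 + π/180) = sin 2π/5 cos π/180 + cos 2π/5 sin π/180 = 0.9563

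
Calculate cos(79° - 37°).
cos(79° - 37°) = cos 79° cos 37° + sin 79° sin 37° = 0.7431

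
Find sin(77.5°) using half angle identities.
sin(77.5°) = √((1 - cos 155°)/2) = 0.9763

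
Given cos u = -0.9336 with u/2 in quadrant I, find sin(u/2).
sin(u/2) = ±√((1 - cos u)/2); positive since u/2 ∈ QI, so sin(u/2) = 0.9833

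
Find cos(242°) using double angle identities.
cos(242°) = cos²121° - sin²121° = -0.4695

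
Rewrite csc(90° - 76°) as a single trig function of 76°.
csc(90° - 76°) = sec(76°)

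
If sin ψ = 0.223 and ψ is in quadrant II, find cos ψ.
cos ψ = -0.9748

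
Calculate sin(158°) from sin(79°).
sin(158°) = 2 sin 79° cos 79° = 0.3746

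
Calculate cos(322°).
cos(322°) = 0.788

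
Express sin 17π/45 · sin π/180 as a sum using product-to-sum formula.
sin 17π/45 sin π/180 = (1/2)[cos(17π/45-π/180) - cos(17π/45+π/180)]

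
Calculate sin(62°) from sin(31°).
sin(62°) = 2 sin 31° cos 31° = 0.8829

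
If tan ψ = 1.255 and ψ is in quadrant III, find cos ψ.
cos ψ = -0.6232 (using tan²ψ + 1 = sec²ψ)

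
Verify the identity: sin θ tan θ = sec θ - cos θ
RHS = 1/cos θ - cos θ = (1 - cos²θ)/cos θ = sin²θ/cos θ = sin θ · (sin θ/cos θ) = sin θ tan θ = LHS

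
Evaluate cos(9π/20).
cos(9π/20) = 0.1564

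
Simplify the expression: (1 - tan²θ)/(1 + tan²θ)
(1 - tan²θ)/(1 + tan²θ) = cos(2θ) (using Double angle)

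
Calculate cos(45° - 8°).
cos(45° - 8°) = cos 45° cos 8° + sin 45° sin 8° = 0.7986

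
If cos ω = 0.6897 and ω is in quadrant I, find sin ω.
sin ω = 0.7241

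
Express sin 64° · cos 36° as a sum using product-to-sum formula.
sin 64° cos 36° = (1/2)[sin(64°+36°) + sin(64°-36°)]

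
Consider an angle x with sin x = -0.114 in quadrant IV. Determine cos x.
cos x = √(1 - sin²x) = 0.9935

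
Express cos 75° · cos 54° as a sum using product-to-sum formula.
cos 75° cos 54° = (1/2)[cos(75°-54°) + cos(75°+54°)]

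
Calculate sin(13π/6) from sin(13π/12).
sin(13π/6) = 2 sin 13π/12 cos 13π/12 = 1/2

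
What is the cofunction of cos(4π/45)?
cos(4π/45) = sin(π/2 - 4π/45) = sin(37π/90)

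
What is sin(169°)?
sin(169°) = 0.1908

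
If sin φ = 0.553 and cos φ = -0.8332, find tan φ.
tan φ = sin φ / cos φ = -0.6637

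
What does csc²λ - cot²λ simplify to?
csc²λ - cot²λ = 1 (using Pythagorean identity)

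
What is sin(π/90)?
sin(π/90) = 0.0349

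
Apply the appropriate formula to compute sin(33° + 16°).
sin(33° + 16°) = sin 33° cos 16° + cos 33° sin 16° = 0.7547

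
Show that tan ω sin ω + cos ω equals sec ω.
LHS = sin²ω/cos ω + cos ω = (sin²ω + cos²ω)/cos ω = 1/cos ω = sec ω = RHS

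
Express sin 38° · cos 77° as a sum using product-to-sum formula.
sin 38° cos 77° = (1/2)[sin(38°+77°) + sin(38°-77°)]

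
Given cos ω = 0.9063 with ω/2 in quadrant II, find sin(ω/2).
sin(ω/2) = ±√((1 - cos ω)/2); positive since ω/2 ∈ QII, so sin(ω/2) = 0.2164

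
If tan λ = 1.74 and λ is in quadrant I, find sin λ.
sin λ = 0.867 (using tan²λ + 1 = sec²λ)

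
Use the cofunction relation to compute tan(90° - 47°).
tan(90° - 47°) = cot(47°) = 0.9325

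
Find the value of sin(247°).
sin(247°) = -0.9205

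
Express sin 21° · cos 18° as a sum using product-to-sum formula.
sin 21° cos 18° = (1/2)[sin(21°+18°) + sin(21°-18°)]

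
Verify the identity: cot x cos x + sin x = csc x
LHS = cos²x/sin x + sin x = (cos²x + sin²x)/sin x = 1/sin x = csc x = RHS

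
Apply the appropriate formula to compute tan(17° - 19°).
tan(17° - 19°) = (tan 17° - tan 19°)/(1 + tan 17° tan 19°) = -0.03492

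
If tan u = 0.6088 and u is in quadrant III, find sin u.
sin u = -0.52 (using tan²u + 1 = sec²u)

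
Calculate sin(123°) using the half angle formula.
sin(123°) = √((1 - cos 246°)/2) = 0.8387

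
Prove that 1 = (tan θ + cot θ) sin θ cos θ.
RHS = (sin θ/cos θ + cos θ/sin θ) sin θ cos θ = ((sin²θ + cos²θ)/(sin θ cos θ)) · sin θ cos θ = sin²θ + cos²θ = 1 = LHS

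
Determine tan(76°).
tan(76°) = 4.011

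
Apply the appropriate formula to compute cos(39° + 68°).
cos(39° + 68°) = cos 39° cos 68° - sin 39° sin 68° = -0.2924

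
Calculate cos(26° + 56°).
cos(26° + 56°) = cos 26° cos 56° - sin 26° sin 56° = 0.1392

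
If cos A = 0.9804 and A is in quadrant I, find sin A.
sin A = 0.197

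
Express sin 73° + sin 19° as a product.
sin 73° + sin 19° = 2 sin(46°) cos(27°)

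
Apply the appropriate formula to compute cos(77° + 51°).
cos(77° + 51°) = cos 77° cos 51° - sin 77° sin 51° = -0.6157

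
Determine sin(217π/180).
sin(217π/180) = -0.6018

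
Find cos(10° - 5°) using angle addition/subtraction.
cos(10° - 5°) = cos 10° cos 5° + sin 10° sin 5° = 0.9962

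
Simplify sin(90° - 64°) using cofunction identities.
sin(90° - 64°) = cos(64°)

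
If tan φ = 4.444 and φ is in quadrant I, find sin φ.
sin φ = 0.9756 (using tan²φ + 1 = sec²φ)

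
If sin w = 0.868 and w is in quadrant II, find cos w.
cos w = -0.4966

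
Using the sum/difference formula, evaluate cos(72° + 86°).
cos(72° + 86°) = cos 72° cos 86° - sin 72° sin 86° = -0.9272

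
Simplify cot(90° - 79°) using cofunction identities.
cot(90° - 79°) = tan(79°)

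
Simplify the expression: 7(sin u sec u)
7(sin u sec u) = 7(tan u) (using Reciprocal + quotient)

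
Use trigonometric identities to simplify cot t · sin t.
cot t · sin t = cos t (using Quotient identity)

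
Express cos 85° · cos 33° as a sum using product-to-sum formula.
cos 85° cos 33° = (1/2)[cos(85°-33°) + cos(85°+33°)]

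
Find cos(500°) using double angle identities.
cos(500°) = cos²250° - sin²250° = -0.766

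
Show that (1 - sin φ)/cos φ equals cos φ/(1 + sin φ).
LHS = (1 - sin φ)(1 + sin φ) / (cos φ(1 + sin φ)) = (1 - sin²φ) / (cos φ(1 + sin φ)) = cos²φ / (cos φ(1 + sin φ)) = cos φ/(1 + sin φ) = RHS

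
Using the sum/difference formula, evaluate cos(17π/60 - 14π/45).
cos(17π/60 - 14π/45) = cos 17π/60 cos 14π/45 + sin 17π/60 sin 14π/45 = 0.9962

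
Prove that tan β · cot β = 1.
LHS = (sin β/cos β) · (cos β/sin β) = 1 = RHS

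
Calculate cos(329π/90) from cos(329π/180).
cos(329π/90) = cos²329π/180 - sin²329π/180 = 0.4695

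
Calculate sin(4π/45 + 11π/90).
sin(4π/45 + 11π/90) = sin 4π/45 cos 11π/90 + cos 4π/45 sin 11π/90 = 0.6157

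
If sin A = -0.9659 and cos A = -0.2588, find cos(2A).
cos(2A) = cos²A - sin²A = -0.866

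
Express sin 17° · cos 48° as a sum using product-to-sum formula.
sin 17° cos 48° = (1/2)[sin(17°+48°) + sin(17°-48°)]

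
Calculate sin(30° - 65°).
sin(30° - 65°) = sin 30° cos 65° - cos 30° sin 65° = -0.5736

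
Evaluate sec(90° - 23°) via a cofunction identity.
sec(90° - 23°) = csc(23°) = 2.559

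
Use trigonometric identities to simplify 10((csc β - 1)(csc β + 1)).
10((csc β - 1)(csc β + 1)) = 10(cot²β) (using Diff. of squares)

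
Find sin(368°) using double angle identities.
sin(368°) = 2 sin 184° cos 184° = 0.1392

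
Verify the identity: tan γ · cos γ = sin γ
LHS = (sin γ/cos γ) · cos γ = sin γ = RHS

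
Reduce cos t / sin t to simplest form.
cos t / sin t = cot t (using Quotient identity)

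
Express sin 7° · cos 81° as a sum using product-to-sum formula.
sin 7° cos 81° = (1/2)[sin(7°+81°) + sin(7°-81°)]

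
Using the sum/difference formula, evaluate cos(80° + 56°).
cos(80° + 56°) = cos 80° cos 56° - sin 80° sin 56° = -0.7193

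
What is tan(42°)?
tan(42°) = 0.9004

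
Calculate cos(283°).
cos(283°) = 0.225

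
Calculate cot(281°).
cot(281°) = -0.1944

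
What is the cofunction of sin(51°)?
sin(51°) = cos(90° - 51°) = cos(39°)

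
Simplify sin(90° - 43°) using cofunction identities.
sin(90° - 43°) = cos(43°)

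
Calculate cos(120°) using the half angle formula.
cos(120°) = -√((1 + cos 240°)/2) = -1/2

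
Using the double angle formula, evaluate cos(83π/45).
cos(83π/45) = cos²83π/90 - sin²83π/90 = 0.8829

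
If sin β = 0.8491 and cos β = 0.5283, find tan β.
tan β = sin β / cos β = 1.607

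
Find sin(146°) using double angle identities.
sin(146°) = 2 sin 73° cos 73° = 0.5592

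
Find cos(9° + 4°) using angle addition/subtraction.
cos(9° + 4°) = cos 9° cos 4° - sin 9° sin 4° = 0.9744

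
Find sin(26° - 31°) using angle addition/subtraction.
sin(26° - 31°) = sin 26° cos 31° - cos 26° sin 31° = -0.08716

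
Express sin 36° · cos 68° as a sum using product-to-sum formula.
sin 36° cos 68° = (1/2)[sin(36°+68°) + sin(36°-68°)]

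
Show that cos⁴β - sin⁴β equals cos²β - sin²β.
LHS = (cos²β - sin²β)(cos²β + sin²β) = (cos²β - sin²β) · 1 = cos²β - sin²β = RHS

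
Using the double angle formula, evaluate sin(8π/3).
sin(8π/3) = 2 sin 4π/3 cos 4π/3 = √3/2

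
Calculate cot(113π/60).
cot(113π/60) = -2.605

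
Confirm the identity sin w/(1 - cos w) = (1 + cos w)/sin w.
LHS = sin w(1 + cos w) / ((1 - cos w)(1 + cos w)) = sin w(1 + cos w) / (1 - cos²w) = sin w(1 + cos w) / sin²w = (1 + cos w)/sin w = RHS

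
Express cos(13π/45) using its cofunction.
cos(13π/45) = sin(π/2 - 13π/45) = sin(19π/90)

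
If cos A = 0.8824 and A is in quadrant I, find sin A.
sin A = 0.4705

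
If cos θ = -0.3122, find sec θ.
sec θ = 1/cos θ = -3.203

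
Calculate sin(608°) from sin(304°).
sin(608°) = 2 sin 304° cos 304° = -0.9272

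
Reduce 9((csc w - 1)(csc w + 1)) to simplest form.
9((csc w - 1)(csc w + 1)) = 9(cot²w) (using Diff. of squares)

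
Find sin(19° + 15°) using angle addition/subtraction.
sin(19° + 15°) = sin 19° cos 15° + cos 19° sin 15° = 0.5592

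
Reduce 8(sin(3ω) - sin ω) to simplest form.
8(sin(3ω) - sin ω) = 8(2 cos(2ω) sin ω) (using Sum-to-product)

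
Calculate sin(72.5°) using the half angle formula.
sin(72.5°) = √((1 - cos 145°)/2) = 0.9537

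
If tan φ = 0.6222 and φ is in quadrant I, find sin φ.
sin φ = 0.5283 (using tan²φ + 1 = sec²φ)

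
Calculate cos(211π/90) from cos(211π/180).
cos(211π/90) = 1 - 2sin²211π/180 = 0.4695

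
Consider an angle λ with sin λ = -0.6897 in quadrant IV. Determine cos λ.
cos λ = √(1 - sin²λ) = 0.7241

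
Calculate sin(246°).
sin(246°) = -0.9135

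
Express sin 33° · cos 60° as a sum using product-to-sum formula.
sin 33° cos 60° = (1/2)[sin(33°+60°) + sin(33°-60°)]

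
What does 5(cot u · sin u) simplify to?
5(cot u · sin u) = 5(cos u) (using Quotient identity)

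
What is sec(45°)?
sec(45°) = √2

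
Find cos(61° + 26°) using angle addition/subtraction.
cos(61° + 26°) = cos 61° cos 26° - sin 61° sin 26° = 0.05234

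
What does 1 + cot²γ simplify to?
1 + cot²γ = csc²γ (using Pythagorean identity)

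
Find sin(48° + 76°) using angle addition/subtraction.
sin(48° + 76°) = sin 48° cos 76° + cos 48° sin 76° = 0.829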